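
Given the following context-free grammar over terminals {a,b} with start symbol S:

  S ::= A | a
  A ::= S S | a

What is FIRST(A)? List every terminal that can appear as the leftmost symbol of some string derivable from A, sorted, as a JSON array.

Compute FIRST by fixpoint:
iter 1:
  A via A→a: +{a}
  S via S→A: +{a}
  FIRST[S]={a}  FIRST[A]={a}
iter 2: done
  FIRST[S]={a}  FIRST[A]={a}

FIRST(A) = ["a"]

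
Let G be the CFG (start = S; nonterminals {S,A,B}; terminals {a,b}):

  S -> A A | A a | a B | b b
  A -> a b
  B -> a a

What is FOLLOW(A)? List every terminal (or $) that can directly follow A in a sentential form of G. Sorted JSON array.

Compute FIRST by fixpoint:
iter 1:
  A via A→a b: +{a}
  B via B→a a: +{a}
  S via S→A A: +{a}
  S via S→b b: +{b}
  S: {a,b}  A: {a}  B: {a}
iter 2: (no change)
  S: {a,b}  A: {a}  B: {a}

Compute FOLLOW by fixpoint:
seed FOLLOW(S) with $
[1]
  S→A A: FOLLOW(A) ⊇ FIRST(A) = {a}; new: +{a}
  S→A A: FOLLOW(A) ⊇ FOLLOW(S) ⊇ {$}; new: +{$}
  S→a B: FOLLOW(B) ⊇ FOLLOW(S) ⊇ {$}; new: +{$}
  FOLLOW(S)={$}  FOLLOW(A)={$,a}  FOLLOW(B)={$}
[2] (stable)
  FOLLOW(S)={$}  FOLLOW(A)={$,a}  FOLLOW(B)={$}

FOLLOW(A) = ["$", "a"]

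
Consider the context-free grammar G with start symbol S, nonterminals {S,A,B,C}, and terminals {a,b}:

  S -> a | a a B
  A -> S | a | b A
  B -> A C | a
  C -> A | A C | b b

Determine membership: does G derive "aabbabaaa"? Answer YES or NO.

CNF form of G:
  S -> T0 X4 | a
  A -> T0 X2 | T1 A | a
  B -> A C | a
  C -> A C | T0 X3 | T1 A | T1 T1 | a
  T0 -> a
  T1 -> b
  X2 -> T0 B
  X3 -> T0 B
  X4 -> T0 B

Fill CYK table bottom-up:
  T[0,0] 'a' = {A,B,C,S,T0}  orig:{A,B,C,S}
  T[1,1] 'a' = {A,B,C,S,T0}  orig:{A,B,C,S}
  T[2,2] 'b' = {T1}  orig:{}
  T[3,3] 'b' = {T1}  orig:{}
  T[4,4] 'a' = {A,B,C,S,T0}  orig:{A,B,C,S}
  T[5,5] 'b' = {T1}  orig:{}
  T[6,6] 'a' = {A,B,C,S,T0}  orig:{A,B,C,S}
  T[7,7] 'a' = {A,B,C,S,T0}  orig:{A,B,C,S}
  T[8,8] 'a' = {A,B,C,S,T0}  orig:{A,B,C,S}
  T[0,1] 'aa' = {B,C,X2,X3,X4}  orig:{B,C}
  T[1,2] 'ab' = ∅
  T[2,3] 'bb' = {C}
  T[3,4] 'ba' = {A,C}
  T[4,5] 'ab' = ∅
  T[5,6] 'ba' = {A,C}
  T[6,7] 'aa' = {B,C,X2,X3,X4}  orig:{B,C}
  T[7,8] 'aa' = {B,C,X2,X3,X4}  orig:{B,C}
  T[0,2] 'aab' = ∅
  T[1,3] 'abb' = {B,C}
  T[2,4] 'bba' = {A,C}
  T[3,5] 'bab' = ∅
  T[4,6] 'aba' = {B,C}
  T[5,7] 'baa' = {B,C}
  T[6,8] 'aaa' = {A,B,C,S,X2,X3,X4}  orig:{A,B,C,S}
  T[0,3] 'aabb' = {B,C,X2,X3,X4}  orig:{B,C}
  T[1,4] 'abba' = {B,C}
  T[2,5] 'bbab' = ∅
  T[3,6] 'baba' = {B,C}
  T[4,7] 'abaa' = {B,C,X2,X3,X4}  orig:{B,C}
  T[5,8] 'baaa' = {A,B,C}
  T[0,4] 'aabba' = {B,C,X2,X3,X4}  orig:{B,C}
  T[1,5] 'abbab' = ∅
  T[2,6] 'bbaba' = {B,C}
  T[3,7] 'babaa' = {B,C}
  T[4,8] 'abaaa' = {B,C,X2,X3,X4}  orig:{B,C}
  T[0,5] 'aabbab' = ∅
  T[1,6] 'abbaba' = {B,C,X2,X3,X4}  orig:{B,C}
  T[2,7] 'bbabaa' = {B,C}
  T[3,8] 'babaaa' = {B,C}
  T[0,6] 'aabbaba' = {A,B,C,S,X2,X3,X4}  orig:{A,B,C,S}
  T[1,7] 'abbabaa' = {B,C,X2,X3,X4}  orig:{B,C}
  T[2,8] 'bbabaaa' = {B,C}
  T[0,7] 'aabbabaa' = {A,B,C,S,X2,X3,X4}  orig:{A,B,C,S}
  T[1,8] 'abbabaaa' = {B,C,X2,X3,X4}  orig:{B,C}
  T[0,8] 'aabbabaaa' = {A,B,C,S,X2,X3,X4}  orig:{A,B,C,S}

S ∈ T[0,8] ⇒ YES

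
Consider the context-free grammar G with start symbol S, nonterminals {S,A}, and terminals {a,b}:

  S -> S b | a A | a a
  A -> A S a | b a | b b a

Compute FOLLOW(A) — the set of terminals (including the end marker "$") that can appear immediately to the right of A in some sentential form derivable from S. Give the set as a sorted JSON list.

FIRST sets, iterate to fixpoint:
round 1:
  A via A→b a: +{b}
  S via S→a A: +{a}
  S: {a}  A: {b}
round 2: — fixpoint
  S: {a}  A: {b}

FOLLOW sets:
seed FOLLOW(S) with $
iter 1:
  A→A S a: FOLLOW(A) ⊇ FIRST(S) = {a}; new: +{a}
  A→A S a: FOLLOW(S) ⊇ FIRST(a) = {a}; new: +{a}
  S→S b: FOLLOW(S) ⊇ FIRST(b) = {b}; new: +{b}
  S→a A: FOLLOW(A) ⊇ FOLLOW(S) ⊇ {$,a,b}; new: +{$,b}
  FOLLOW(S)={$,a,b}  FOLLOW(A)={$,a,b}
iter 2: — fixpoint
  FOLLOW(S)={$,a,b}  FOLLOW(A)={$,a,b}

FOLLOW(A) = ["$", "a", "b"]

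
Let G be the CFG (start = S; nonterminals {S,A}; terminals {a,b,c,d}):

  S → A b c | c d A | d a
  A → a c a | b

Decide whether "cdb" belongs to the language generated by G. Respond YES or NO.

Convert to CNF:
  S -> A X5 | T1 X6 | T3 T0
  A -> T0 X4 | b
  T0 -> a
  T1 -> c
  T2 -> b
  T3 -> d
  X4 -> T1 T0
  X5 -> T2 T1
  X6 -> T3 A

Fill CYK table bottom-up:
  T[0,0] 'c' = {T1}  orig:{}
  T[1,1] 'd' = {T3}  orig:{}
  T[2,2] 'b' = {A,T2}  orig:{A}
  T[0,1] 'cd' = ∅
  T[1,2] 'db' = {X6}  orig:{}
  T[0,2] 'cdb' = {S}

S ∈ T[0,2] ⇒ YES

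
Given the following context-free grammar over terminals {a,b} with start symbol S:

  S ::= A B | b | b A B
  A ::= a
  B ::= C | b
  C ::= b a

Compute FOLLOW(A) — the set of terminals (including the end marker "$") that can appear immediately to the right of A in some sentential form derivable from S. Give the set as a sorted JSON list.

Compute FIRST by fixpoint:
iter 1:
  A via A→a: +{a}
  B via B→b: +{b}
  C via C→b a: +{b}
  S via S→A B: +{a}
  S via S→b: +{b}
  FIRST[S]={a,b}  FIRST[A]={a}  FIRST[B]={b}  FIRST[C]={b}
iter 2: done
  FIRST[S]={a,b}  FIRST[A]={a}  FIRST[B]={b}  FIRST[C]={b}

Compute FOLLOW by fixpoint:
initialize: $ ∈ FOLLOW(S)
round 1:
  S→A B: FOLLOW(A) ⊇ FIRST(B) = {b}; new: +{b}
  S→A B: FOLLOW(B) ⊇ FOLLOW(S) ⊇ {$}; new: +{$}
  FOLLOW(S)={$}  FOLLOW(A)={b}  FOLLOW(B)={$}  FOLLOW(C)={}
round 2:
  B→C: FOLLOW(C) ⊇ FOLLOW(B) ⊇ {$}; new: +{$}
  FOLLOW(S)={$}  FOLLOW(A)={b}  FOLLOW(B)={$}  FOLLOW(C)={$}
round 3: (stable)
  FOLLOW(S)={$}  FOLLOW(A)={b}  FOLLOW(B)={$}  FOLLOW(C)={$}

FOLLOW(A) = ["b"]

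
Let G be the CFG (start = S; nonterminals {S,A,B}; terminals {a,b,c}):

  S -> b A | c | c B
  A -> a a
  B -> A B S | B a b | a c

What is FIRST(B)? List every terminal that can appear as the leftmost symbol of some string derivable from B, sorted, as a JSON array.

FIRST iteration:
[1]
  A via A→a a: +{a}
  B via B→A B S: +{a}
  S via S→b A: +{b}
  S via S→c: +{c}
  FIRST(S)={b,c}  FIRST(A)={a}  FIRST(B)={a}
[2] done
  FIRST(S)={b,c}  FIRST(A)={a}  FIRST(B)={a}

FIRST(B) = ["a"]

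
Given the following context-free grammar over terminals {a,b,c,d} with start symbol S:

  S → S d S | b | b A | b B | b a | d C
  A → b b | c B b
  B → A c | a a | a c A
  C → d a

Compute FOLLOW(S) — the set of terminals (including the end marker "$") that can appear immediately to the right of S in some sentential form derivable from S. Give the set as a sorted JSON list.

FIRST sets, iterate to fixpoint:
round 1:
  A via A→b b: +{b}
  A via A→c B b: +{c}
  B via B→A c: +{b,c}
  B via B→a a: +{a}
  C via C→d a: +{d}
  S via S→b: +{b}
  S via S→d C: +{d}
  S: {b,d}  A: {b,c}  B: {a,b,c}  C: {d}
round 2: (no change)
  S: {b,d}  A: {b,c}  B: {a,b,c}  C: {d}

Compute FOLLOW by fixpoint:
seed FOLLOW(S) with $
[1]
  A→c B b: FOLLOW(B) ⊇ FIRST(b) = {b}; new: +{b}
  B→A c: FOLLOW(A) ⊇ FIRST(c) = {c}; new: +{c}
  B→a c A: FOLLOW(A) ⊇ FOLLOW(B) ⊇ {b}; new: +{b}
  S→S d S: FOLLOW(S) ⊇ FIRST(d) = {d}; new: +{d}
  S→b A: FOLLOW(A) ⊇ FOLLOW(S) ⊇ {$,d}; new: +{$,d}
  S→b B: FOLLOW(B) ⊇ FOLLOW(S) ⊇ {$,d}; new: +{$,d}
  S→d C: FOLLOW(C) ⊇ FOLLOW(S) ⊇ {$,d}; new: +{$,d}
  FOLLOW(S)={$,d}  FOLLOW(A)={$,b,c,d}  FOLLOW(B)={$,b,d}  FOLLOW(C)={$,d}
[2] (no change)
  FOLLOW(S)={$,d}  FOLLOW(A)={$,b,c,d}  FOLLOW(B)={$,b,d}  FOLLOW(C)={$,d}

FOLLOW(S) = ["$", "d"]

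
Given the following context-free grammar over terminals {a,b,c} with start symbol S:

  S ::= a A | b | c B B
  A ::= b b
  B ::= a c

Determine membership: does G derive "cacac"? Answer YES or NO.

CNF form of G:
  S -> T1 A | T2 X3 | b
  A -> T0 T0
  B -> T1 T2
  T0 -> b
  T1 -> a
  T2 -> c
  X3 -> B B

CYK table (by increasing span):
  cell(0,0) c: {T2}  orig:{}
  cell(1,1) a: {T1}  orig:{}
  cell(2,2) c: {T2}  orig:{}
  cell(3,3) a: {T1}  orig:{}
  cell(4,4) c: {T2}  orig:{}
  cell(0,1) ca: ∅
  cell(1,2) ac: {B}
  cell(2,3) ca: ∅
  cell(3,4) ac: {B}
  cell(0,2) cac: ∅
  cell(1,3) aca: ∅
  cell(2,4) cac: ∅
  cell(0,3) caca: ∅
  cell(1,4) acac: {X3}  orig:{}
  cell(0,4) cacac: {S}

S ∈ T[0,4] ⇒ YES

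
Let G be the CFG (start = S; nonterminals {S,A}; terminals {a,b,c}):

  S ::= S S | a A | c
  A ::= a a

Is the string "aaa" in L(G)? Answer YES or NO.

CNF form of G:
  S -> S S | T0 A | c
  A -> T0 T0
  T0 -> a

Fill CYK table bottom-up:
  T[0,0] 'a' = {T0}  orig:{}
  T[1,1] 'a' = {T0}  orig:{}
  T[2,2] 'a' = {T0}  orig:{}
  T[0,1] 'aa' = {A}
  T[1,2] 'aa' = {A}
  T[0,2] 'aaa' = {S}

S ∈ T[0,2] ⇒ YES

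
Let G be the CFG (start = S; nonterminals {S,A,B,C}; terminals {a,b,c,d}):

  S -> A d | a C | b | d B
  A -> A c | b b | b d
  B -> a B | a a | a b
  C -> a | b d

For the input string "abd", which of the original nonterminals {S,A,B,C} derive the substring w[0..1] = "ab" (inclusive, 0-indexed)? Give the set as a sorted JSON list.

Convert to CNF:
  S -> A T2 | T2 B | T3 C | b
  A -> A T0 | T1 T1 | T1 T2
  B -> T3 B | T3 T1 | T3 T3
  C -> T1 T2 | a
  T0 -> c
  T1 -> b
  T2 -> d
  T3 -> a

CYK fill — only the sub-triangle for w[0..1]:
  T[0,0] 'a' = {C,T3}  orig:{C}
  T[1,1] 'b' = {S,T1}  orig:{S}
  T[0,1] 'ab' = {B}

Original NTs in T[0,1] deriving "ab": ["B"]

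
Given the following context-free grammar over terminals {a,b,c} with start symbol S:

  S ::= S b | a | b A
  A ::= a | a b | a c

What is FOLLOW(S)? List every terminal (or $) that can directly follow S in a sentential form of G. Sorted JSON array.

Compute FIRST by fixpoint:
pass 1:
  A via A→a: +{a}
  S via S→a: +{a}
  S via S→b A: +{b}
  FIRST(S)={a,b}  FIRST(A)={a}
pass 2: done
  FIRST(S)={a,b}  FIRST(A)={a}

Compute FOLLOW by fixpoint:
FOLLOW(S) := {$}
pass 1:
  S→S b: FOLLOW(S) ⊇ FIRST(b) = {b}; new: +{b}
  S→b A: FOLLOW(A) ⊇ FOLLOW(S) ⊇ {$,b}; new: +{$,b}
  S: {$,b}  A: {$,b}
pass 2: done
  S: {$,b}  A: {$,b}

FOLLOW(S) = ["$", "b"]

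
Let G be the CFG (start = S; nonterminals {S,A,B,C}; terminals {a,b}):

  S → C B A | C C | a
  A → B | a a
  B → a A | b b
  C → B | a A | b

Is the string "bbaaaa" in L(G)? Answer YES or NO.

Convert to CNF:
  S -> C C | C X2 | a
  A -> T0 A | T0 T0 | T1 T1
  B -> T0 A | T1 T1
  C -> T0 A | T1 T1 | b
  T0 -> a
  T1 -> b
  X2 -> B A

CYK table (by increasing span):
  [0..0]={C,T1}  "b"  orig:{C}
  [1..1]={C,T1}  "b"  orig:{C}
  [2..2]={S,T0}  "a"  orig:{S}
  [3..3]={S,T0}  "a"  orig:{S}
  [4..4]={S,T0}  "a"  orig:{S}
  [5..5]={S,T0}  "a"  orig:{S}
  [0..1]={A,B,C,S}  "bb"
  [1..2]=∅  "ba"
  [2..3]={A}  "aa"
  [3..4]={A}  "aa"
  [4..5]={A}  "aa"
  [0..2]=∅  "bba"
  [1..3]=∅  "baa"
  [2..4]={A,B,C}  "aaa"
  [3..5]={A,B,C}  "aaa"
  [0..3]={X2}  "bbaa"  orig:{}
  [1..4]={S}  "baaa"
  [2..5]={A,B,C}  "aaaa"
  [0..4]={S,X2}  "bbaaa"  orig:{S}
  [1..5]={S}  "baaaa"
  [0..5]={S,X2}  "bbaaaa"  orig:{S}

S ∈ T[0,5] ⇒ YES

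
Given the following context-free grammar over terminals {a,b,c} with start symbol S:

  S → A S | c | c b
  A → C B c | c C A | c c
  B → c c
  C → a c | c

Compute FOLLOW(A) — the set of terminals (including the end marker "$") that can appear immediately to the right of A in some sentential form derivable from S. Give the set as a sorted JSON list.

FIRST iteration:
round 1:
  A via A→c C A: +{c}
  B via B→c c: +{c}
  C via C→a c: +{a}
  C via C→c: +{c}
  S via S→A S: +{c}
  S: {c}  A: {c}  B: {c}  C: {a,c}
round 2:
  A via A→C B c: +{a}
  S via S→A S: +{a}
  S: {a,c}  A: {a,c}  B: {c}  C: {a,c}
round 3: (stable)
  S: {a,c}  A: {a,c}  B: {c}  C: {a,c}

Compute FOLLOW by fixpoint:
FOLLOW(S) := {$}
[1]
  A→C B c: FOLLOW(C) ⊇ FIRST(B) = {c}; new: +{c}
  A→C B c: FOLLOW(B) ⊇ FIRST(c) = {c}; new: +{c}
  A→c C A: FOLLOW(C) ⊇ FIRST(A) = {a,c}; new: +{a}
  S→A S: FOLLOW(A) ⊇ FIRST(S) = {a,c}; new: +{a,c}
  FOLLOW(S)={$}  FOLLOW(A)={a,c}  FOLLOW(B)={c}  FOLLOW(C)={a,c}
[2] (stable)
  FOLLOW(S)={$}  FOLLOW(A)={a,c}  FOLLOW(B)={c}  FOLLOW(C)={a,c}

FOLLOW(A) = ["a", "c"]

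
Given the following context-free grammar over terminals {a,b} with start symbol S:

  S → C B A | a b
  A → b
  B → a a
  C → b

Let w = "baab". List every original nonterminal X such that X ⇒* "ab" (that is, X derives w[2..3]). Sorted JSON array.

Convert to CNF:
  S -> C X2 | T0 T1
  A -> b
  B -> T0 T0
  C -> b
  T0 -> a
  T1 -> b
  X2 -> B A

CYK table (by increasing span), restricted to cells inside w[2..3]:
  [2..2]={T0}  "a"  orig:{}
  [3..3]={A,C,T1}  "b"  orig:{A,C}
  [2..3]={S}  "ab"

Original NTs in T[2,3] deriving "ab": ["S"]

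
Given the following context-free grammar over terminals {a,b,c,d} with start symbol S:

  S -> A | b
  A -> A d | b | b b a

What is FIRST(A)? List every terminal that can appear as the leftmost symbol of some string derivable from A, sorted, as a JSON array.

FIRST iteration:
[1]
  A via A→b: +{b}
  S via S→A: +{b}
  FIRST[S]={b}  FIRST[A]={b}
[2] (no change)
  FIRST[S]={b}  FIRST[A]={b}

FIRST(A) = ["b"]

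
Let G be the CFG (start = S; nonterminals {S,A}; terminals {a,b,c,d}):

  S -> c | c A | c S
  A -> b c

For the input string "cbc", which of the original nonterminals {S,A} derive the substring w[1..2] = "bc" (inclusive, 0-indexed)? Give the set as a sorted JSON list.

Convert to CNF:
  S -> T1 A | T1 S | c
  A -> T0 T1
  T0 -> b
  T1 -> c

CYK fill — only the sub-triangle for w[1..2]:
  cell(1,1) b: {T0}  orig:{}
  cell(2,2) c: {S,T1}  orig:{S}
  cell(1,2) bc: {A}

Original NTs in T[1,2] deriving "bc": ["A"]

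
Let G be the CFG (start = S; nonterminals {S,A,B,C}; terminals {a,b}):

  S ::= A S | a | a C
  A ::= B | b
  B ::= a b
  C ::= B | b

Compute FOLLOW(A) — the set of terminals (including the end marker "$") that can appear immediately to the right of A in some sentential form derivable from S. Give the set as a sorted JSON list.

FIRST sets, iterate to fixpoint:
round 1:
  A via A→b: +{b}
  B via B→a b: +{a}
  C via C→B: +{a}
  C via C→b: +{b}
  S via S→A S: +{b}
  S via S→a: +{a}
  FIRST(S)={a,b}  FIRST(A)={b}  FIRST(B)={a}  FIRST(C)={a,b}
round 2:
  A via A→B: +{a}
  FIRST(S)={a,b}  FIRST(A)={a,b}  FIRST(B)={a}  FIRST(C)={a,b}
round 3: (stable)
  FIRST(S)={a,b}  FIRST(A)={a,b}  FIRST(B)={a}  FIRST(C)={a,b}

FOLLOW sets:
initialize: $ ∈ FOLLOW(S)
round 1:
  S→A S: FOLLOW(A) ⊇ FIRST(S) = {a,b}; new: +{a,b}
  S→a C: FOLLOW(C) ⊇ FOLLOW(S) ⊇ {$}; new: +{$}
  FOLLOW[S]={$}  FOLLOW[A]={a,b}  FOLLOW[B]={}  FOLLOW[C]={$}
round 2:
  A→B: FOLLOW(B) ⊇ FOLLOW(A) ⊇ {a,b}; new: +{a,b}
  C→B: FOLLOW(B) ⊇ FOLLOW(C) ⊇ {$}; new: +{$}
  FOLLOW[S]={$}  FOLLOW[A]={a,b}  FOLLOW[B]={$,a,b}  FOLLOW[C]={$}
round 3: (no change)
  FOLLOW[S]={$}  FOLLOW[A]={a,b}  FOLLOW[B]={$,a,b}  FOLLOW[C]={$}

FOLLOW(A) = ["a", "b"]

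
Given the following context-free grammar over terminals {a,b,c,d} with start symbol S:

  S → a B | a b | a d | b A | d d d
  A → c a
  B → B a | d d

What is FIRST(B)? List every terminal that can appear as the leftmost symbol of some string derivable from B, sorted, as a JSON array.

Compute FIRST by fixpoint:
iter 1:
  A via A→c a: +{c}
  B via B→d d: +{d}
  S via S→a B: +{a}
  S via S→b A: +{b}
  S via S→d d d: +{d}
  FIRST(S)={a,b,d}  FIRST(A)={c}  FIRST(B)={d}
iter 2: (no change)
  FIRST(S)={a,b,d}  FIRST(A)={c}  FIRST(B)={d}

FIRST(B) = ["d"]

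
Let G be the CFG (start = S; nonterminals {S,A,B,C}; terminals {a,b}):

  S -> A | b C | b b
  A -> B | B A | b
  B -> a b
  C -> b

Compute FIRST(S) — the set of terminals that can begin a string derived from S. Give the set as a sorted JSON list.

Compute FIRST by fixpoint:
pass 1:
  A via A→b: +{b}
  B via B→a b: +{a}
  C via C→b: +{b}
  S via S→A: +{b}
  FIRST(S)={b}  FIRST(A)={b}  FIRST(B)={a}  FIRST(C)={b}
pass 2:
  A via A→B: +{a}
  S via S→A: +{a}
  FIRST(S)={a,b}  FIRST(A)={a,b}  FIRST(B)={a}  FIRST(C)={b}
pass 3: (stable)
  FIRST(S)={a,b}  FIRST(A)={a,b}  FIRST(B)={a}  FIRST(C)={b}

FIRST(S) = ["a", "b"]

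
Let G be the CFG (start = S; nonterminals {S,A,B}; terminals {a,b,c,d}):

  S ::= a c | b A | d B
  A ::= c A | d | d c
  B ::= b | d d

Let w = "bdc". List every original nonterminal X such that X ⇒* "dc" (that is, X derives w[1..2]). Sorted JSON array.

Convert to CNF:
  S -> T1 B | T2 T0 | T3 A
  A -> T0 A | T1 T0 | d
  B -> T1 T1 | b
  T0 -> c
  T1 -> d
  T2 -> a
  T3 -> b

CYK table (by increasing span) — only the sub-triangle for w[1..2]:
  [1..1]={A,T1}  "d"  orig:{A}
  [2..2]={T0}  "c"  orig:{}
  [1..2]={A}  "dc"

Original NTs in T[1,2] deriving "dc": ["A"]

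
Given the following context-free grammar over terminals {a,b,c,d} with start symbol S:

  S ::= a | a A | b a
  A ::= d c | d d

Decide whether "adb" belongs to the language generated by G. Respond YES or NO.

Convert to CNF:
  S -> T2 A | T3 T2 | a
  A -> T0 T0 | T0 T1
  T0 -> d
  T1 -> c
  T2 -> a
  T3 -> b

Fill CYK table bottom-up:
  [0..0]={S,T2}  "a"  orig:{S}
  [1..1]={T0}  "d"  orig:{}
  [2..2]={T3}  "b"  orig:{}
  [0..1]=∅  "ad"
  [1..2]=∅  "db"
  [0..2]=∅  "adb"

S ∉ T[0,2] ⇒ NO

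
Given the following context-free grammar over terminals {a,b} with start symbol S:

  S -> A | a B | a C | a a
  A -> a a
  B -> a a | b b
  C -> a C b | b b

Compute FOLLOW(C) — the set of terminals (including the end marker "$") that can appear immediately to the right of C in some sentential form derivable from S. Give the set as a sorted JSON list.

FIRST sets, iterate to fixpoint:
[1]
  A via A→a a: +{a}
  B via B→a a: +{a}
  B via B→b b: +{b}
  C via C→a C b: +{a}
  C via C→b b: +{b}
  S via S→A: +{a}
  FIRST[S]={a}  FIRST[A]={a}  FIRST[B]={a,b}  FIRST[C]={a,b}
[2] done
  FIRST[S]={a}  FIRST[A]={a}  FIRST[B]={a,b}  FIRST[C]={a,b}

FOLLOW iteration:
initialize: $ ∈ FOLLOW(S)
round 1:
  C→a C b: FOLLOW(C) ⊇ FIRST(b) = {b}; new: +{b}
  S→A: FOLLOW(A) ⊇ FOLLOW(S) ⊇ {$}; new: +{$}
  S→a B: FOLLOW(B) ⊇ FOLLOW(S) ⊇ {$}; new: +{$}
  S→a C: FOLLOW(C) ⊇ FOLLOW(S) ⊇ {$}; new: +{$}
  FOLLOW(S)={$}  FOLLOW(A)={$}  FOLLOW(B)={$}  FOLLOW(C)={$,b}
round 2: (stable)
  FOLLOW(S)={$}  FOLLOW(A)={$}  FOLLOW(B)={$}  FOLLOW(C)={$,b}

FOLLOW(C) = ["$", "b"]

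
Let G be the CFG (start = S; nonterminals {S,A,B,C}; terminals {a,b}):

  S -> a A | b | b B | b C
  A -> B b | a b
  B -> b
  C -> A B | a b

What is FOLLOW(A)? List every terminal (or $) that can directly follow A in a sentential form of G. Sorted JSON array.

Compute FIRST by fixpoint:
iter 1:
  A via A→a b: +{a}
  B via B→b: +{b}
  C via C→A B: +{a}
  S via S→a A: +{a}
  S via S→b: +{b}
  S: {a,b}  A: {a}  B: {b}  C: {a}
iter 2:
  A via A→B b: +{b}
  C via C→A B: +{b}
  S: {a,b}  A: {a,b}  B: {b}  C: {a,b}
iter 3: done
  S: {a,b}  A: {a,b}  B: {b}  C: {a,b}

FOLLOW iteration:
seed FOLLOW(S) with $
iter 1:
  A→B b: FOLLOW(B) ⊇ FIRST(b) = {b}; new: +{b}
  C→A B: FOLLOW(A) ⊇ FIRST(B) = {b}; new: +{b}
  S→a A: FOLLOW(A) ⊇ FOLLOW(S) ⊇ {$}; new: +{$}
  S→b B: FOLLOW(B) ⊇ FOLLOW(S) ⊇ {$}; new: +{$}
  S→b C: FOLLOW(C) ⊇ FOLLOW(S) ⊇ {$}; new: +{$}
  FOLLOW[S]={$}  FOLLOW[A]={$,b}  FOLLOW[B]={$,b}  FOLLOW[C]={$}
iter 2: (stable)
  FOLLOW[S]={$}  FOLLOW[A]={$,b}  FOLLOW[B]={$,b}  FOLLOW[C]={$}

FOLLOW(A) = ["$", "b"]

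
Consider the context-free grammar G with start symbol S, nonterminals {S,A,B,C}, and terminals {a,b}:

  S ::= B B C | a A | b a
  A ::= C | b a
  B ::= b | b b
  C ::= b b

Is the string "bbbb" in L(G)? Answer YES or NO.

CNF form of G:
  S -> B X2 | T0 T1 | T1 A
  A -> T0 T0 | T0 T1
  B -> T0 T0 | b
  C -> T0 T0
  T0 -> b
  T1 -> a
  X2 -> B C

CYK table (by increasing span):
  [0..0]={B,T0}  "b"  orig:{B}
  [1..1]={B,T0}  "b"  orig:{B}
  [2..2]={B,T0}  "b"  orig:{B}
  [3..3]={B,T0}  "b"  orig:{B}
  [0..1]={A,B,C}  "bb"
  [1..2]={A,B,C}  "bb"
  [2..3]={A,B,C}  "bb"
  [0..2]={X2}  "bbb"  orig:{}
  [1..3]={X2}  "bbb"  orig:{}
  [0..3]={S,X2}  "bbbb"  orig:{S}

S ∈ T[0,3] ⇒ YES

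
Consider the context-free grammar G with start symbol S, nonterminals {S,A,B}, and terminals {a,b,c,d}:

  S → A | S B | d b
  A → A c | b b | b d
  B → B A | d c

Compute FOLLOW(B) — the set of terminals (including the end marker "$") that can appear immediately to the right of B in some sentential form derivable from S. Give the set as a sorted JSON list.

Compute FIRST by fixpoint:
round 1:
  A via A→b b: +{b}
  B via B→d c: +{d}
  S via S→A: +{b}
  S via S→d b: +{d}
  FIRST[S]={b,d}  FIRST[A]={b}  FIRST[B]={d}
round 2: — fixpoint
  FIRST[S]={b,d}  FIRST[A]={b}  FIRST[B]={d}

FOLLOW iteration:
initialize: $ ∈ FOLLOW(S)
pass 1:
  A→A c: FOLLOW(A) ⊇ FIRST(c) = {c}; new: +{c}
  B→B A: FOLLOW(B) ⊇ FIRST(A) = {b}; new: +{b}
  B→B A: FOLLOW(A) ⊇ FOLLOW(B) ⊇ {b}; new: +{b}
  S→A: FOLLOW(A) ⊇ FOLLOW(S) ⊇ {$}; new: +{$}
  S→S B: FOLLOW(S) ⊇ FIRST(B) = {d}; new: +{d}
  S→S B: FOLLOW(B) ⊇ FOLLOW(S) ⊇ {$,d}; new: +{$,d}
  FOLLOW(S)={$,d}  FOLLOW(A)={$,b,c}  FOLLOW(B)={$,b,d}
pass 2:
  B→B A: FOLLOW(A) ⊇ FOLLOW(B) ⊇ {$,b,d}; new: +{d}
  FOLLOW(S)={$,d}  FOLLOW(A)={$,b,c,d}  FOLLOW(B)={$,b,d}
pass 3: (no change)
  FOLLOW(S)={$,d}  FOLLOW(A)={$,b,c,d}  FOLLOW(B)={$,b,d}

FOLLOW(B) = ["$", "b", "d"]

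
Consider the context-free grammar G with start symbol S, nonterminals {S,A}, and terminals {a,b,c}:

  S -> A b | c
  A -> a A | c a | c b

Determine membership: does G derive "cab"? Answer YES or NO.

CNF form of G:
  S -> A T2 | c
  A -> T0 A | T1 T0 | T1 T2
  T0 -> a
  T1 -> c
  T2 -> b

Fill CYK table bottom-up:
  T[0,0] 'c' = {S,T1}  orig:{S}
  T[1,1] 'a' = {T0}  orig:{}
  T[2,2] 'b' = {T2}  orig:{}
  T[0,1] 'ca' = {A}
  T[1,2] 'ab' = ∅
  T[0,2] 'cab' = {S}

S ∈ T[0,2] ⇒ YES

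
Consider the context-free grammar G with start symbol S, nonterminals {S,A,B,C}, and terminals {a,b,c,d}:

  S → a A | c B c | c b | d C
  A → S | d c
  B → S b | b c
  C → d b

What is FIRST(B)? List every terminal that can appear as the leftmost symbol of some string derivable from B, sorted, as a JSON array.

Compute FIRST by fixpoint:
[1]
  A via A→d c: +{d}
  B via B→b c: +{b}
  C via C→d b: +{d}
  S via S→a A: +{a}
  S via S→c B c: +{c}
  S via S→d C: +{d}
  S: {a,c,d}  A: {d}  B: {b}  C: {d}
[2]
  A via A→S: +{a,c}
  B via B→S b: +{a,c,d}
  S: {a,c,d}  A: {a,c,d}  B: {a,b,c,d}  C: {d}
[3] (no change)
  S: {a,c,d}  A: {a,c,d}  B: {a,b,c,d}  C: {d}

FIRST(B) = ["a", "b", "c", "d"]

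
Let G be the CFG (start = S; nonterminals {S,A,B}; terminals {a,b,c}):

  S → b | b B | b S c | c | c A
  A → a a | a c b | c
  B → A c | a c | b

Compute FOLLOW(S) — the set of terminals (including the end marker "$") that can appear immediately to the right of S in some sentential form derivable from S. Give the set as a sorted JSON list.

FIRST iteration:
pass 1:
  A via A→a a: +{a}
  A via A→c: +{c}
  B via B→A c: +{a,c}
  B via B→b: +{b}
  S via S→b: +{b}
  S via S→c: +{c}
  FIRST[S]={b,c}  FIRST[A]={a,c}  FIRST[B]={a,b,c}
pass 2: done
  FIRST[S]={b,c}  FIRST[A]={a,c}  FIRST[B]={a,b,c}

Compute FOLLOW by fixpoint:
seed FOLLOW(S) with $
round 1:
  B→A c: FOLLOW(A) ⊇ FIRST(c) = {c}; new: +{c}
  S→b B: FOLLOW(B) ⊇ FOLLOW(S) ⊇ {$}; new: +{$}
  S→b S c: FOLLOW(S) ⊇ FIRST(c) = {c}; new: +{c}
  S→c A: FOLLOW(A) ⊇ FOLLOW(S) ⊇ {$,c}; new: +{$}
  FOLLOW[S]={$,c}  FOLLOW[A]={$,c}  FOLLOW[B]={$}
round 2:
  S→b B: FOLLOW(B) ⊇ FOLLOW(S) ⊇ {$,c}; new: +{c}
  FOLLOW[S]={$,c}  FOLLOW[A]={$,c}  FOLLOW[B]={$,c}
round 3: (no change)
  FOLLOW[S]={$,c}  FOLLOW[A]={$,c}  FOLLOW[B]={$,c}

FOLLOW(S) = ["$", "c"]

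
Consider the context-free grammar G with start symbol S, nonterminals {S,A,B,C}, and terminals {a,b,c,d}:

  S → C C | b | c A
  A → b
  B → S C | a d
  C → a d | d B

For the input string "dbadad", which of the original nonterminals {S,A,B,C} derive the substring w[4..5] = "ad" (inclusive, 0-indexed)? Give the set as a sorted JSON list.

CNF form of G:
  S -> C C | T2 A | b
  A -> b
  B -> S C | T0 T1
  C -> T0 T1 | T1 B
  T0 -> a
  T1 -> d
  T2 -> c

CYK fill — only the sub-triangle for w[4..5]:
  [4..4]={T0}  "a"  orig:{}
  [5..5]={T1}  "d"  orig:{}
  [4..5]={B,C}  "ad"

Original NTs in T[4,5] deriving "ad": ["B", "C"]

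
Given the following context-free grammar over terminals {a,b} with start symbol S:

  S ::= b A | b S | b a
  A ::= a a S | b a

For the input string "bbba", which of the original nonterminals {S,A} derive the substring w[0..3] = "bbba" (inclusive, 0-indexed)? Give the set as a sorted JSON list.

Convert to CNF:
  S -> T1 A | T1 S | T1 T0
  A -> T0 X2 | T1 T0
  T0 -> a
  T1 -> b
  X2 -> T0 S

CYK fill, restricted to cells inside w[0..3]:
  T[0,0] 'b' = {T1}  orig:{}
  T[1,1] 'b' = {T1}  orig:{}
  T[2,2] 'b' = {T1}  orig:{}
  T[3,3] 'a' = {T0}  orig:{}
  T[0,1] 'bb' = ∅
  T[1,2] 'bb' = ∅
  T[2,3] 'ba' = {A,S}
  T[0,2] 'bbb' = ∅
  T[1,3] 'bba' = {S}
  T[0,3] 'bbba' = {S}

Original NTs in T[0,3] deriving "bbba": ["S"]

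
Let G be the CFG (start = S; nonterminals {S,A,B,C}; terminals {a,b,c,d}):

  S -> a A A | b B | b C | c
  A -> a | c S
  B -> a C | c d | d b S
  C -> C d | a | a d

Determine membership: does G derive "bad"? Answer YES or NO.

CNF form of G:
  S -> T1 X5 | T3 B | T3 C | c
  A -> T0 S | a
  B -> T0 T2 | T1 C | T2 X4
  C -> C T2 | T1 T2 | a
  T0 -> c
  T1 -> a
  T2 -> d
  T3 -> b
  X4 -> T3 S
  X5 -> A A

CYK table (by increasing span):
  T[0,0] 'b' = {T3}  orig:{}
  T[1,1] 'a' = {A,C,T1}  orig:{A,C}
  T[2,2] 'd' = {T2}  orig:{}
  T[0,1] 'ba' = {S}
  T[1,2] 'ad' = {C}
  T[0,2] 'bad' = {S}

S ∈ T[0,2] ⇒ YES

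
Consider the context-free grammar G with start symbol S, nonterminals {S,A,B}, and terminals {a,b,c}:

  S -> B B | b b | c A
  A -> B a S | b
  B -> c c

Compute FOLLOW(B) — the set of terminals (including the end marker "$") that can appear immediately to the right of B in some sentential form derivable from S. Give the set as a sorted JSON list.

FIRST iteration:
pass 1:
  A via A→b: +{b}
  B via B→c c: +{c}
  S via S→B B: +{c}
  S via S→b b: +{b}
  FIRST[S]={b,c}  FIRST[A]={b}  FIRST[B]={c}
pass 2:
  A via A→B a S: +{c}
  FIRST[S]={b,c}  FIRST[A]={b,c}  FIRST[B]={c}
pass 3: — fixpoint
  FIRST[S]={b,c}  FIRST[A]={b,c}  FIRST[B]={c}

FOLLOW iteration:
seed FOLLOW(S) with $
[1]
  A→B a S: FOLLOW(B) ⊇ FIRST(a) = {a}; new: +{a}
  S→B B: FOLLOW(B) ⊇ FIRST(B) = {c}; new: +{c}
  S→B B: FOLLOW(B) ⊇ FOLLOW(S) ⊇ {$}; new: +{$}
  S→c A: FOLLOW(A) ⊇ FOLLOW(S) ⊇ {$}; new: +{$}
  FOLLOW(S)={$}  FOLLOW(A)={$}  FOLLOW(B)={$,a,c}
[2] (stable)
  FOLLOW(S)={$}  FOLLOW(A)={$}  FOLLOW(B)={$,a,c}

FOLLOW(B) = ["$", "a", "c"]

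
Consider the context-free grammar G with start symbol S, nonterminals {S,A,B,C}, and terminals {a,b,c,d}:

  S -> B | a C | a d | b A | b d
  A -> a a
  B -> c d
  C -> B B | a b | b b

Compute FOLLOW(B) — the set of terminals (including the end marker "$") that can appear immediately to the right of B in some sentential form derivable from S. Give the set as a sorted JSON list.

FIRST sets, iterate to fixpoint:
pass 1:
  A via A→a a: +{a}
  B via B→c d: +{c}
  C via C→B B: +{c}
  C via C→a b: +{a}
  C via C→b b: +{b}
  S via S→B: +{c}
  S via S→a C: +{a}
  S via S→b A: +{b}
  S: {a,b,c}  A: {a}  B: {c}  C: {a,b,c}
pass 2: (no change)
  S: {a,b,c}  A: {a}  B: {c}  C: {a,b,c}

Compute FOLLOW by fixpoint:
seed FOLLOW(S) with $
round 1:
  C→B B: FOLLOW(B) ⊇ FIRST(B) = {c}; new: +{c}
  S→B: FOLLOW(B) ⊇ FOLLOW(S) ⊇ {$}; new: +{$}
  S→a C: FOLLOW(C) ⊇ FOLLOW(S) ⊇ {$}; new: +{$}
  S→b A: FOLLOW(A) ⊇ FOLLOW(S) ⊇ {$}; new: +{$}
  FOLLOW[S]={$}  FOLLOW[A]={$}  FOLLOW[B]={$,c}  FOLLOW[C]={$}
round 2: — fixpoint
  FOLLOW[S]={$}  FOLLOW[A]={$}  FOLLOW[B]={$,c}  FOLLOW[C]={$}

FOLLOW(B) = ["$", "c"]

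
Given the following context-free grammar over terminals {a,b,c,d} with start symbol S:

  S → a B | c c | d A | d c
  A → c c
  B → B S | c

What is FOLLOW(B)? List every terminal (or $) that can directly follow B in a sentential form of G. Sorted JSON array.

FIRST iteration:
[1]
  A via A→c c: +{c}
  B via B→c: +{c}
  S via S→a B: +{a}
  S via S→c c: +{c}
  S via S→d A: +{d}
  FIRST[S]={a,c,d}  FIRST[A]={c}  FIRST[B]={c}
[2] — fixpoint
  FIRST[S]={a,c,d}  FIRST[A]={c}  FIRST[B]={c}

FOLLOW iteration:
initialize: $ ∈ FOLLOW(S)
iter 1:
  B→B S: FOLLOW(B) ⊇ FIRST(S) = {a,c,d}; new: +{a,c,d}
  B→B S: FOLLOW(S) ⊇ FOLLOW(B) ⊇ {a,c,d}; new: +{a,c,d}
  S→a B: FOLLOW(B) ⊇ FOLLOW(S) ⊇ {$,a,c,d}; new: +{$}
  S→d A: FOLLOW(A) ⊇ FOLLOW(S) ⊇ {$,a,c,d}; new: +{$,a,c,d}
  S: {$,a,c,d}  A: {$,a,c,d}  B: {$,a,c,d}
iter 2: done
  S: {$,a,c,d}  A: {$,a,c,d}  B: {$,a,c,d}

FOLLOW(B) = ["$", "a", "c", "d"]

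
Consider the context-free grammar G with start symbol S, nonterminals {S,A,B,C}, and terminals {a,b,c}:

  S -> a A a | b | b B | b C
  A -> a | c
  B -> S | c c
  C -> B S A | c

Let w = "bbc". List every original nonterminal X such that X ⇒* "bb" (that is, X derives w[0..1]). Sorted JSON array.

Convert to CNF:
  S -> T0 X5 | T1 B | T1 C | b
  A -> a | c
  B -> T0 X3 | T1 B | T1 C | T2 T2 | b
  C -> B X4 | c
  T0 -> a
  T1 -> b
  T2 -> c
  X3 -> A T0
  X4 -> S A
  X5 -> A T0

CYK fill, restricted to cells inside w[0..1]:
  [0..0]={B,S,T1}  "b"  orig:{B,S}
  [1..1]={B,S,T1}  "b"  orig:{B,S}
  [0..1]={B,S}  "bb"

Original NTs in T[0,1] deriving "bb": ["B", "S"]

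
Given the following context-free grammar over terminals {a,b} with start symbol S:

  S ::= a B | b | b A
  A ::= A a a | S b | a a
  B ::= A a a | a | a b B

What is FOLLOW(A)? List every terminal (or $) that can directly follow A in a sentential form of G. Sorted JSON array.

FIRST iteration:
[1]
  A via A→a a: +{a}
  B via B→A a a: +{a}
  S via S→a B: +{a}
  S via S→b: +{b}
  S: {a,b}  A: {a}  B: {a}
[2]
  A via A→S b: +{b}
  B via B→A a a: +{b}
  S: {a,b}  A: {a,b}  B: {a,b}
[3] (stable)
  S: {a,b}  A: {a,b}  B: {a,b}

FOLLOW iteration:
seed FOLLOW(S) with $
[1]
  A→A a a: FOLLOW(A) ⊇ FIRST(a) = {a}; new: +{a}
  A→S b: FOLLOW(S) ⊇ FIRST(b) = {b}; new: +{b}
  S→a B: FOLLOW(B) ⊇ FOLLOW(S) ⊇ {$,b}; new: +{$,b}
  S→b A: FOLLOW(A) ⊇ FOLLOW(S) ⊇ {$,b}; new: +{$,b}
  FOLLOW(S)={$,b}  FOLLOW(A)={$,a,b}  FOLLOW(B)={$,b}
[2] (no change)
  FOLLOW(S)={$,b}  FOLLOW(A)={$,a,b}  FOLLOW(B)={$,b}

FOLLOW(A) = ["$", "a", "b"]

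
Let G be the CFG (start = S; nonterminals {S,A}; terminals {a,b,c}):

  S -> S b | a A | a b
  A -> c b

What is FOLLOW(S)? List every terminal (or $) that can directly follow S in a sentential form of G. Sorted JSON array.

FIRST iteration:
[1]
  A via A→c b: +{c}
  S via S→a A: +{a}
  S: {a}  A: {c}
[2] done
  S: {a}  A: {c}

FOLLOW iteration:
initialize: $ ∈ FOLLOW(S)
[1]
  S→S b: FOLLOW(S) ⊇ FIRST(b) = {b}; new: +{b}
  S→a A: FOLLOW(A) ⊇ FOLLOW(S) ⊇ {$,b}; new: +{$,b}
  FOLLOW[S]={$,b}  FOLLOW[A]={$,b}
[2] done
  FOLLOW[S]={$,b}  FOLLOW[A]={$,b}

FOLLOW(S) = ["$", "b"]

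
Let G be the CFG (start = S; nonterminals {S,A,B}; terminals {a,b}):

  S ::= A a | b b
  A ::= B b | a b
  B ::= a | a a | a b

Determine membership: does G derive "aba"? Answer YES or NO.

Convert to CNF:
  S -> A T1 | T0 T0
  A -> B T0 | T1 T0
  B -> T1 T0 | T1 T1 | a
  T0 -> b
  T1 -> a

Fill CYK table bottom-up:
  [0..0]={B,T1}  "a"  orig:{B}
  [1..1]={T0}  "b"  orig:{}
  [2..2]={B,T1}  "a"  orig:{B}
  [0..1]={A,B}  "ab"
  [1..2]=∅  "ba"
  [0..2]={S}  "aba"

S ∈ T[0,2] ⇒ YES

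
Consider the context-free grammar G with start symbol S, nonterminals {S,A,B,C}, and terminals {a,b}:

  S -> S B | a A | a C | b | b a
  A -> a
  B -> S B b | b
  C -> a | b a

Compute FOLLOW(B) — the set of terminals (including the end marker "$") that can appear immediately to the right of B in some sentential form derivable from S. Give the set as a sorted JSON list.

FIRST sets, iterate to fixpoint:
round 1:
  A via A→a: +{a}
  B via B→b: +{b}
  C via C→a: +{a}
  C via C→b a: +{b}
  S via S→a A: +{a}
  S via S→b: +{b}
  FIRST[S]={a,b}  FIRST[A]={a}  FIRST[B]={b}  FIRST[C]={a,b}
round 2:
  B via B→S B b: +{a}
  FIRST[S]={a,b}  FIRST[A]={a}  FIRST[B]={a,b}  FIRST[C]={a,b}
round 3: (stable)
  FIRST[S]={a,b}  FIRST[A]={a}  FIRST[B]={a,b}  FIRST[C]={a,b}

Compute FOLLOW by fixpoint:
FOLLOW(S) := {$}
[1]
  B→S B b: FOLLOW(S) ⊇ FIRST(B) = {a,b}; new: +{a,b}
  B→S B b: FOLLOW(B) ⊇ FIRST(b) = {b}; new: +{b}
  S→S B: FOLLOW(B) ⊇ FOLLOW(S) ⊇ {$,a,b}; new: +{$,a}
  S→a A: FOLLOW(A) ⊇ FOLLOW(S) ⊇ {$,a,b}; new: +{$,a,b}
  S→a C: FOLLOW(C) ⊇ FOLLOW(S) ⊇ {$,a,b}; new: +{$,a,b}
  S: {$,a,b}  A: {$,a,b}  B: {$,a,b}  C: {$,a,b}
[2] done
  S: {$,a,b}  A: {$,a,b}  B: {$,a,b}  C: {$,a,b}

FOLLOW(B) = ["$", "a", "b"]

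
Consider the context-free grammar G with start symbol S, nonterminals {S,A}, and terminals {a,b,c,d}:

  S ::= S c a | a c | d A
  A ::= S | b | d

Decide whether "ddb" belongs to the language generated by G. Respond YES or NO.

Convert to CNF:
  S -> S X4 | T1 T0 | T2 A
  A -> S X3 | T1 T0 | T2 A | b | d
  T0 -> c
  T1 -> a
  T2 -> d
  X3 -> T0 T1
  X4 -> T0 T1

CYK fill:
  [0..0]={A,T2}  "d"  orig:{A}
  [1..1]={A,T2}  "d"  orig:{A}
  [2..2]={A}  "b"
  [0..1]={A,S}  "dd"
  [1..2]={A,S}  "db"
  [0..2]={A,S}  "ddb"

S ∈ T[0,2] ⇒ YES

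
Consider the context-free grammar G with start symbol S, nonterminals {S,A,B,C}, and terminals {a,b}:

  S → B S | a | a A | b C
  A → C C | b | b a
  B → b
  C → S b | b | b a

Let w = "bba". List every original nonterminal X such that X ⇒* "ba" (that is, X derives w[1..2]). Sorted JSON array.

CNF form of G:
  S -> B S | T0 C | T1 A | a
  A -> C C | T0 T1 | b
  B -> b
  C -> S T0 | T0 T1 | b
  T0 -> b
  T1 -> a

CYK table (by increasing span) (cells [i..j] with 1 ≤ i ≤ j ≤ 2 only):
  cell(1,1) b: {A,B,C,T0}  orig:{A,B,C}
  cell(2,2) a: {S,T1}  orig:{S}
  cell(1,2) ba: {A,C,S}

Original NTs in T[1,2] deriving "ba": ["A", "C", "S"]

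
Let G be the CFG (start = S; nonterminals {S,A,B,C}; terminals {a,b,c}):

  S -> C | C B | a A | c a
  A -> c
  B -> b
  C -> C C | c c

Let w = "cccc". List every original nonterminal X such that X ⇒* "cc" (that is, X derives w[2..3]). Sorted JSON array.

CNF form of G:
  S -> C B | C C | T0 T0 | T0 T1 | T1 A
  A -> c
  B -> b
  C -> C C | T0 T0
  T0 -> c
  T1 -> a

CYK fill — only the sub-triangle for w[2..3]:
  [2..2]={A,T0}  "c"  orig:{A}
  [3..3]={A,T0}  "c"  orig:{A}
  [2..3]={C,S}  "cc"

Original NTs in T[2,3] deriving "cc": ["C", "S"]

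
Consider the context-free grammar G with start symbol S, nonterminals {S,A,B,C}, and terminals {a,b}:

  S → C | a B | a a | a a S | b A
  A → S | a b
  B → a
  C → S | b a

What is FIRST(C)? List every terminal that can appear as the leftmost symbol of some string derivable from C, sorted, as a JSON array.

Compute FIRST by fixpoint:
[1]
  A via A→a b: +{a}
  B via B→a: +{a}
  C via C→b a: +{b}
  S via S→C: +{b}
  S via S→a B: +{a}
  FIRST(S)={a,b}  FIRST(A)={a}  FIRST(B)={a}  FIRST(C)={b}
[2]
  A via A→S: +{b}
  C via C→S: +{a}
  FIRST(S)={a,b}  FIRST(A)={a,b}  FIRST(B)={a}  FIRST(C)={a,b}
[3] (stable)
  FIRST(S)={a,b}  FIRST(A)={a,b}  FIRST(B)={a}  FIRST(C)={a,b}

FIRST(C) = ["a", "b"]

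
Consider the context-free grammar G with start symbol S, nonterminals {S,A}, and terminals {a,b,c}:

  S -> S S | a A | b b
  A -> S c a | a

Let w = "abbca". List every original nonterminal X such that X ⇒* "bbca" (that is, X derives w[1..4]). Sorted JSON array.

CNF form of G:
  S -> S S | T1 A | T2 T2
  A -> S X3 | a
  T0 -> c
  T1 -> a
  T2 -> b
  X3 -> T0 T1

CYK table (by increasing span) (cells [i..j] with 1 ≤ i ≤ j ≤ 4 only):
  cell(1,1) b: {T2}  orig:{}
  cell(2,2) b: {T2}  orig:{}
  cell(3,3) c: {T0}  orig:{}
  cell(4,4) a: {A,T1}  orig:{A}
  cell(1,2) bb: {S}
  cell(2,3) bc: ∅
  cell(3,4) ca: {X3}  orig:{}
  cell(1,3) bbc: ∅
  cell(2,4) bca: ∅
  cell(1,4) bbca: {A}

Original NTs in T[1,4] deriving "bbca": ["A"]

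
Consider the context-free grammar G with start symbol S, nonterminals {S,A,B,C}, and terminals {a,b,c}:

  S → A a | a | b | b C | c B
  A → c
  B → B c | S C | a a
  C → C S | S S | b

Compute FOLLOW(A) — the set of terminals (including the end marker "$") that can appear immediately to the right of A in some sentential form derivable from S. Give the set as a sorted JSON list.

Compute FIRST by fixpoint:
iter 1:
  A via A→c: +{c}
  B via B→a a: +{a}
  C via C→b: +{b}
  S via S→A a: +{c}
  S via S→a: +{a}
  S via S→b: +{b}
  FIRST(S)={a,b,c}  FIRST(A)={c}  FIRST(B)={a}  FIRST(C)={b}
iter 2:
  B via B→S C: +{b,c}
  C via C→S S: +{a,c}
  FIRST(S)={a,b,c}  FIRST(A)={c}  FIRST(B)={a,b,c}  FIRST(C)={a,b,c}
iter 3: (stable)
  FIRST(S)={a,b,c}  FIRST(A)={c}  FIRST(B)={a,b,c}  FIRST(C)={a,b,c}

FOLLOW iteration:
seed FOLLOW(S) with $
iter 1:
  B→B c: FOLLOW(B) ⊇ FIRST(c) = {c}; new: +{c}
  B→S C: FOLLOW(S) ⊇ FIRST(C) = {a,b,c}; new: +{a,b,c}
  B→S C: FOLLOW(C) ⊇ FOLLOW(B) ⊇ {c}; new: +{c}
  C→C S: FOLLOW(C) ⊇ FIRST(S) = {a,b,c}; new: +{a,b}
  S→A a: FOLLOW(A) ⊇ FIRST(a) = {a}; new: +{a}
  S→b C: FOLLOW(C) ⊇ FOLLOW(S) ⊇ {$,a,b,c}; new: +{$}
  S→c B: FOLLOW(B) ⊇ FOLLOW(S) ⊇ {$,a,b,c}; new: +{$,a,b}
  FOLLOW[S]={$,a,b,c}  FOLLOW[A]={a}  FOLLOW[B]={$,a,b,c}  FOLLOW[C]={$,a,b,c}
iter 2: (stable)
  FOLLOW[S]={$,a,b,c}  FOLLOW[A]={a}  FOLLOW[B]={$,a,b,c}  FOLLOW[C]={$,a,b,c}

FOLLOW(A) = ["a"]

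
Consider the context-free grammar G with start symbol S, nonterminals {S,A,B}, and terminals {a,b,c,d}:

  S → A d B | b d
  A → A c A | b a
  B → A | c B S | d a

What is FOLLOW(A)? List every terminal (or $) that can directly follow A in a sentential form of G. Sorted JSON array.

FIRST iteration:
pass 1:
  A via A→b a: +{b}
  B via B→A: +{b}
  B via B→c B S: +{c}
  B via B→d a: +{d}
  S via S→A d B: +{b}
  FIRST(S)={b}  FIRST(A)={b}  FIRST(B)={b,c,d}
pass 2: — fixpoint
  FIRST(S)={b}  FIRST(A)={b}  FIRST(B)={b,c,d}

Compute FOLLOW by fixpoint:
FOLLOW(S) := {$}
iter 1:
  A→A c A: FOLLOW(A) ⊇ FIRST(c) = {c}; new: +{c}
  B→c B S: FOLLOW(B) ⊇ FIRST(S) = {b}; new: +{b}
  B→c B S: FOLLOW(S) ⊇ FOLLOW(B) ⊇ {b}; new: +{b}
  S→A d B: FOLLOW(A) ⊇ FIRST(d) = {d}; new: +{d}
  S→A d B: FOLLOW(B) ⊇ FOLLOW(S) ⊇ {$,b}; new: +{$}
  FOLLOW(S)={$,b}  FOLLOW(A)={c,d}  FOLLOW(B)={$,b}
iter 2:
  B→A: FOLLOW(A) ⊇ FOLLOW(B) ⊇ {$,b}; new: +{$,b}
  FOLLOW(S)={$,b}  FOLLOW(A)={$,b,c,d}  FOLLOW(B)={$,b}
iter 3: — fixpoint
  FOLLOW(S)={$,b}  FOLLOW(A)={$,b,c,d}  FOLLOW(B)={$,b}

FOLLOW(A) = ["$", "b", "c", "d"]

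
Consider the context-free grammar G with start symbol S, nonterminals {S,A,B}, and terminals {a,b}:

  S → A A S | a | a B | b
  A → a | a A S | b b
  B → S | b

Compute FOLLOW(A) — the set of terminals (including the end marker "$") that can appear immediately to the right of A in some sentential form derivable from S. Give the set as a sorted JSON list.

FIRST iteration:
[1]
  A via A→a: +{a}
  A via A→b b: +{b}
  B via B→b: +{b}
  S via S→A A S: +{a,b}
  FIRST(S)={a,b}  FIRST(A)={a,b}  FIRST(B)={b}
[2]
  B via B→S: +{a}
  FIRST(S)={a,b}  FIRST(A)={a,b}  FIRST(B)={a,b}
[3] (no change)
  FIRST(S)={a,b}  FIRST(A)={a,b}  FIRST(B)={a,b}

FOLLOW iteration:
seed FOLLOW(S) with $
round 1:
  A→a A S: FOLLOW(A) ⊇ FIRST(S) = {a,b}; new: +{a,b}
  A→a A S: FOLLOW(S) ⊇ FOLLOW(A) ⊇ {a,b}; new: +{a,b}
  S→a B: FOLLOW(B) ⊇ FOLLOW(S) ⊇ {$,a,b}; new: +{$,a,b}
  FOLLOW(S)={$,a,b}  FOLLOW(A)={a,b}  FOLLOW(B)={$,a,b}
round 2: — fixpoint
  FOLLOW(S)={$,a,b}  FOLLOW(A)={a,b}  FOLLOW(B)={$,a,b}

FOLLOW(A) = ["a", "b"]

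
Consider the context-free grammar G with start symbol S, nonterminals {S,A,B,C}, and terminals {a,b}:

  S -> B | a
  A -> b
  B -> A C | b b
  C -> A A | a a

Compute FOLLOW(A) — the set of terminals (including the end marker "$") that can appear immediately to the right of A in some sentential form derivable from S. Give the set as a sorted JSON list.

Compute FIRST by fixpoint:
[1]
  A via A→b: +{b}
  B via B→A C: +{b}
  C via C→A A: +{b}
  C via C→a a: +{a}
  S via S→B: +{b}
  S via S→a: +{a}
  FIRST[S]={a,b}  FIRST[A]={b}  FIRST[B]={b}  FIRST[C]={a,b}
[2] (no change)
  FIRST[S]={a,b}  FIRST[A]={b}  FIRST[B]={b}  FIRST[C]={a,b}

Compute FOLLOW by fixpoint:
initialize: $ ∈ FOLLOW(S)
pass 1:
  B→A C: FOLLOW(A) ⊇ FIRST(C) = {a,b}; new: +{a,b}
  S→B: FOLLOW(B) ⊇ FOLLOW(S) ⊇ {$}; new: +{$}
  S: {$}  A: {a,b}  B: {$}  C: {}
pass 2:
  B→A C: FOLLOW(C) ⊇ FOLLOW(B) ⊇ {$}; new: +{$}
  C→A A: FOLLOW(A) ⊇ FOLLOW(C) ⊇ {$}; new: +{$}
  S: {$}  A: {$,a,b}  B: {$}  C: {$}
pass 3: (no change)
  S: {$}  A: {$,a,b}  B: {$}  C: {$}

FOLLOW(A) = ["$", "a", "b"]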